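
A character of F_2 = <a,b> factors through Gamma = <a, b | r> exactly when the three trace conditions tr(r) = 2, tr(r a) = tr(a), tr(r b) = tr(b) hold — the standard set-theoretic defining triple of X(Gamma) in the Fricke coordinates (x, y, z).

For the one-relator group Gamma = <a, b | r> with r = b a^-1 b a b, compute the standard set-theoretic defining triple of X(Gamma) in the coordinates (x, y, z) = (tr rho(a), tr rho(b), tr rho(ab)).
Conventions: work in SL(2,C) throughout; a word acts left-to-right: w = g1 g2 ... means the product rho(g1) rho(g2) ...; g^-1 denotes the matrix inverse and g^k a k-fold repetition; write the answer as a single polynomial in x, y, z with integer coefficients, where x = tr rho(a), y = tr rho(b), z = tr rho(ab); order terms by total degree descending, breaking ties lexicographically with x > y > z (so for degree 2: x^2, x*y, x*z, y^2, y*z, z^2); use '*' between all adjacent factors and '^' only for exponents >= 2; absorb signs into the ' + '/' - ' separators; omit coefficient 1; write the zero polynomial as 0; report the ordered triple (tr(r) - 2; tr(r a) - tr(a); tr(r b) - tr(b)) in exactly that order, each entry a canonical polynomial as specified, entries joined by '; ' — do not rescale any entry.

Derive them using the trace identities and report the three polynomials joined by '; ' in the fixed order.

so trace(b a b) = trace(b) trace(a b) - trace(a) = y*z - x
trace(b a b^2) = trace(b) trace(b a b) - trace(b a) = y^2*z - x*y - z
trace(a b a b) = trace(a b) trace(a b) - trace(1) = z^2 - 2
reduce: trace(a b a) = trace(a) trace(b a) - trace(b) = x*z - y
reduce: trace(b a b^2 a) = trace(b) trace(a b a b) - trace(a b a) = y*z^2 - x*z - y
reduce: trace(b a^-1 b a b) = trace(b a b^2) trace(a) - trace(b a b^2 a) = x*y^2*z - x^2*y - y*z^2 + y
so trace(b a b a b a) = trace(a b a b) trace(a b) - trace(b a)   [split at repeated a] = z^3 - 3*z
trace(b a^-1 b a b a) = trace(b a b a b) trace(a) - trace(b a b a b a) = x*y*z^2 - x^2*z - z^3 - x*y + 3*z
reduce: trace(b a b^3) = trace(b) trace(b^2 a b) - trace(b^2 a)  (reduce the b square) = y^3*z - x*y^2 - 2*y*z + x
so trace(b a b^3 a) = trace(b) trace(b a b a b) - trace(b a b a)  (reduce the b square) = y^2*z^2 - x*y*z - y^2 - z^2 + 2
trace(b a^-1 b a b^2) = trace(b a b^3) trace(a) - trace(b a b^3 a)  (eliminate a^-1) = x*y^3*z - x^2*y^2 - y^2*z^2 - x*y*z + x^2 + y^2 + z^2 - 2
assemble the triple (trace(r) - 2; trace(r a) - x; trace(r b) - y)

x*y^2*z - x^2*y - y*z^2 + y - 2; x*y*z^2 - x^2*z - z^3 - x*y - x + 3*z; x*y^3*z - x^2*y^2 - y^2*z^2 - x*y*z + x^2 + y^2 + z^2 - y - 2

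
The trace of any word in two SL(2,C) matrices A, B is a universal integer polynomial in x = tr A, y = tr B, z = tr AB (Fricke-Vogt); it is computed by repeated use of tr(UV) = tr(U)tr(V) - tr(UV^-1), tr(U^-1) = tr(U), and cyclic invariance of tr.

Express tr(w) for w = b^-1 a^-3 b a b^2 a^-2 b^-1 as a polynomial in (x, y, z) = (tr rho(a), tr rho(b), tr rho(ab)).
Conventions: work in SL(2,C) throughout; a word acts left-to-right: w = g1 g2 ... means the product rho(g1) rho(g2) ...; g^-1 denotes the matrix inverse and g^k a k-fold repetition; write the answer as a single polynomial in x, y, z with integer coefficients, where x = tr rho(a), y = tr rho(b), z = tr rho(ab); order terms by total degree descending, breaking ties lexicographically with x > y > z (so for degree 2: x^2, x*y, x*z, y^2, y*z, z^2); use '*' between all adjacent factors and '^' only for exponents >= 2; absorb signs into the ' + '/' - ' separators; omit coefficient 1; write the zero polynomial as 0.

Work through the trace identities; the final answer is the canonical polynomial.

x^4*y^3*z^2 - 2*x^5*y^2*z - x^3*y^4*z - x^3*y^2*z^3 + x^6*y + x^4*y^3 + x^4*y*z^2 - x^2*y^3*z^2 + 7*x^3*y^2*z + x*y^4*z + x*y^2*z^3 - 5*x^4*y - 2*x^2*y^3 - 2*x^2*y*z^2 - x^3*z - 4*x*y^2*z + 5*x^2*y + 2*x*z + y

tr(b a b) = tr(b) tr(a b) - tr(a) = y*z - x
tr(b a b^2) = tr(b) tr(b a b) - tr(b a) = y^2*z - x*y - z
tr(a b a b) = tr(b a) tr(b a) - tr(1)   [split at repeated b] = z^2 - 2
tr(a b a) = tr(a) tr(b a) - tr(b) = x*z - y
tr(b a b^2 a) = tr(b) tr(a b a b) - tr(a b a) = y*z^2 - x*z - y
tr(b a b^2 a^-1) = tr(b a b^2) tr(a) - tr(b a b^2 a) = x*y^2*z - x^2*y - y*z^2 + y
tr(a^-1 b a b^2 a^-1) = tr(b a b^2 a^-1) tr(a) - tr(b a b^2) = x^2*y^2*z - x^3*y - x*y*z^2 - y^2*z + 2*x*y + z
tr(a^-2 b a b^2 a^-1) = tr(a^-1 b a b^2 a^-1) tr(a) - tr(a^-1 b a b^2) = x^3*y^2*z - x^4*y - x^2*y*z^2 - 2*x*y^2*z + 3*x^2*y + y*z^2 + x*z - y
tr(a^-1 b a b^2 a^-3) = tr(a^-2 b a b^2 a^-1) tr(a) - tr(a^-2 b a b^2) = x^4*y^2*z - x^5*y - x^3*y*z^2 - 3*x^2*y^2*z + 4*x^3*y + 2*x*y*z^2 + x^2*z + y^2*z - 3*x*y - z
tr(a^-3 b a b^2 a^-2) = tr(a^-1 b a b^2 a^-3) tr(a) - tr(a^-1 b a b^2 a^-2) = x^5*y^2*z - x^6*y - x^4*y*z^2 - 4*x^3*y^2*z + 5*x^4*y + 3*x^2*y*z^2 + x^3*z + 3*x*y^2*z - 6*x^2*y - y*z^2 - 2*x*z + y
tr(b a b^3) = tr(b) tr(b^2 a b) - tr(b^2 a) = y^3*z - x*y^2 - 2*y*z + x
tr(b a b^3 a) = tr(b) tr(a b a b^2) - tr(a b a b) = y^2*z^2 - x*y*z - y^2 - z^2 + 2
tr(b a^-1 b a b^2) = tr(b a b^3) tr(a) - tr(b a b^3 a) = x*y^3*z - x^2*y^2 - y^2*z^2 - x*y*z + x^2 + y^2 + z^2 - 2
tr(a^2) = tr(a) tr(a) - tr(1) = x^2 - 2
tr(a b^2 a) = tr(b) tr(a^2 b) - tr(a^2) = x*y*z - x^2 - y^2 + 2
tr(b a b^2 a b) = tr(b) tr(a b^2 a b) - tr(a b^2 a) = y^2*z^2 - 2*x*y*z + x^2 - 2
tr(a b a b a b) = tr(a b a b) tr(a b) - tr(b a)   [split at repeated a] = z^3 - 3*z
tr(a b a b a) = tr(a) tr(b a b a) - tr(b a b) = x*z^2 - y*z - x
tr(b a b^2 a b a) = tr(b) tr(a b a b a b) - tr(a b a b a) = y*z^3 - x*z^2 - 2*y*z + x
tr(b a^-1 b a b^2 a) = tr(b a b^2 a b) tr(a) - tr(b a b^2 a b a) = x*y^2*z^2 - 2*x^2*y*z - y*z^3 + x^3 + x*z^2 + 2*y*z - 3*x
tr(b a^-1 b a b^2 a^-1) = tr(b a^-1 b a b^2) tr(a) - tr(b a^-1 b a b^2 a) = x^2*y^3*z - x^3*y^2 - 2*x*y^2*z^2 + x^2*y*z + y*z^3 + x*y^2 - 2*y*z + x
tr(b a b^2 a^-2 b a^-1) = tr(b a^-1 b a b^2 a^-1) tr(a) - tr(b a^-1 b a b^2) = x^3*y^3*z - x^4*y^2 - 2*x^2*y^2*z^2 + x^3*y*z - x*y^3*z + x*y*z^3 + 2*x^2*y^2 + y^2*z^2 - x*y*z - y^2 - z^2 + 2
tr(a^-1 b^2 a b^2) = tr(b^2 a b^2) tr(a) - tr(b^2 a b^2 a) = x*y^3*z - x^2*y^2 - y^2*z^2 + 2
tr(b a b^2 a^-2 b) = tr(a^-1 b^2 a b^2) tr(a) - tr(a^-1 b^2 a b^2 a) = x^2*y^3*z - x^3*y^2 - x*y^2*z^2 - y^3*z + x*y^2 + 2*y*z + x
tr(a^-2 b a b^2 a^-2 b) = tr(b a b^2 a^-2 b a^-1) tr(a) - tr(b a b^2 a^-2 b) = x^4*y^3*z - x^5*y^2 - 2*x^3*y^2*z^2 + x^4*y*z - 2*x^2*y^3*z + x^2*y*z^3 + 3*x^3*y^2 + 2*x*y^2*z^2 - x^2*y*z + y^3*z - 2*x*y^2 - x*z^2 - 2*y*z + x
tr(a^-3 b a b^2 a^-2 b) = tr(a^-2 b a b^2 a^-2 b) tr(a) - tr(a^-2 b a b^2 a^-2 b a) = x^5*y^3*z - x^6*y^2 - 2*x^4*y^2*z^2 + x^5*y*z - 3*x^3*y^3*z + x^3*y*z^3 + 4*x^4*y^2 + 4*x^2*y^2*z^2 - 2*x^3*y*z + 2*x*y^3*z - x*y*z^3 - 4*x^2*y^2 - x^2*z^2 - y^2*z^2 - x*y*z + x^2 + y^2 + z^2 - 2
tr(b^-1 a^-3 b a b^2 a^-2) = tr(a^-3 b a b^2 a^-2) tr(b) - tr(a^-3 b a b^2 a^-2 b) = x^4*y^2*z^2 - x^5*y*z - x^3*y^3*z - x^3*y*z^3 + x^4*y^2 - x^2*y^2*z^2 + 3*x^3*y*z + x*y^3*z + x*y*z^3 - 2*x^2*y^2 + x^2*z^2 - x*y*z - x^2 - z^2 + 2
tr(b^-1 a^-3 b a b^2 a^-2 b^-1) = tr(b^-1 a^-3 b a b^2 a^-2) tr(b) - tr(b^-1 a^-3 b a b^2 a^-2 b) = x^4*y^3*z^2 - 2*x^5*y^2*z - x^3*y^4*z - x^3*y^2*z^3 + x^6*y + x^4*y^3 + x^4*y*z^2 - x^2*y^3*z^2 + 7*x^3*y^2*z + x*y^4*z + x*y^2*z^3 - 5*x^4*y - 2*x^2*y^3 - 2*x^2*y*z^2 - x^3*z - 4*x*y^2*z + 5*x^2*y + 2*x*z + y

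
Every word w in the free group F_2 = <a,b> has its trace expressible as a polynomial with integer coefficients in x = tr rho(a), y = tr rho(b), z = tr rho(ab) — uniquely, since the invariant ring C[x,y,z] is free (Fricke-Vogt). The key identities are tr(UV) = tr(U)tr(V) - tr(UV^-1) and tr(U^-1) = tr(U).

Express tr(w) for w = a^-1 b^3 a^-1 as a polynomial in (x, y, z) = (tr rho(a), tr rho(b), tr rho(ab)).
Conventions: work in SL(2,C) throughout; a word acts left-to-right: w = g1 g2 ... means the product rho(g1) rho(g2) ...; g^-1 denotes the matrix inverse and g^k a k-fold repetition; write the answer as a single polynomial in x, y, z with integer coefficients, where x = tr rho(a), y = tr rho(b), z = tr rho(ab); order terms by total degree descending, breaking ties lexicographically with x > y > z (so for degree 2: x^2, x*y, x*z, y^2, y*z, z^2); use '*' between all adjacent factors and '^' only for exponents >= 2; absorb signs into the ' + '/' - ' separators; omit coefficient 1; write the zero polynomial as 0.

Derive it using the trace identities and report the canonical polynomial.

tr(b^2) = tr(b) tr(b) - tr(1)   [square of b] = y^2 - 2
tr(b^3) = tr(b) tr(b^2) - tr(b)   [square of b] = y^3 - 3*y
tr(b a b) = tr(b) tr(a b) - tr(a)   [square of b] = y*z - x
tr(b^3 a) = tr(b) tr(b a b) - tr(b a)   [square of b] = y^2*z - x*y - z
tr(a^-1 b^3) = tr(b^3) tr(a) - tr(b^3 a)   [inverse elimination on a] = x*y^3 - y^2*z - 2*x*y + z
tr(a^-1 b^3 a^-1) = tr(a^-1 b^3) tr(a) - tr(a^-1 b^3 a)   [inverse elimination on a] = x^2*y^3 - x*y^2*z - 2*x^2*y - y^3 + x*z + 3*y

x^2*y^3 - x*y^2*z - 2*x^2*y - y^3 + x*z + 3*y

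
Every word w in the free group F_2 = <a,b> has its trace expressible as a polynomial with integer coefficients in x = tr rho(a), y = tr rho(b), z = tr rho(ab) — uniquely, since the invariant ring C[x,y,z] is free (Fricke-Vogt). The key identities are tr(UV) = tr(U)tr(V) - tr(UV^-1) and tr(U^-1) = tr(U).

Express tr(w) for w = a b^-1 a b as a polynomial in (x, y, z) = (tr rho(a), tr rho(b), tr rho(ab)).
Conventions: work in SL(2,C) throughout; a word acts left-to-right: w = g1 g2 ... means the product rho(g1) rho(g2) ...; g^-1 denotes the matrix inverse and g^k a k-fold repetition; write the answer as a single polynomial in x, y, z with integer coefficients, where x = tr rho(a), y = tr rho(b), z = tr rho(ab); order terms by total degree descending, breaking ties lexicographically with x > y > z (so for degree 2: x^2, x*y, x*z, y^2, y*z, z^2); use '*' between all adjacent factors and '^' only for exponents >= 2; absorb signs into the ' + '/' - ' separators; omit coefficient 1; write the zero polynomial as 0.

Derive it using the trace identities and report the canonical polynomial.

tr(a b a) = tr(a) * tr(b a) - tr(b) = x*z - y
tr(a b a b) = tr(b a) * tr(b a) - tr(1) = z^2 - 2
tr(a b^-1 a b) = tr(a b a) * tr(b) - tr(a b a b) = x*y*z - y^2 - z^2 + 2

x*y*z - y^2 - z^2 + 2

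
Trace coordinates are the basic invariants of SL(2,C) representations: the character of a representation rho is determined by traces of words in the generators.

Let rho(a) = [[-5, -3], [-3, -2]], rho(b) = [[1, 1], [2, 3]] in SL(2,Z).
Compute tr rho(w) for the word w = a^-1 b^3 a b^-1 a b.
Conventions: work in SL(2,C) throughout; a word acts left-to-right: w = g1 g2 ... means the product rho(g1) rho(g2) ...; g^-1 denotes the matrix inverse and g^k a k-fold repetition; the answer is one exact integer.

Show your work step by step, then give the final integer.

rho(a^-1) = [[-2, 3], [3, -5]]
... * rho(b) = [[1, 1], [2, 3]]  ->  [[4, 7], [-7, -12]]
... * rho(b) = [[1, 1], [2, 3]]  ->  [[18, 25], [-31, -43]]
... * rho(b) = [[1, 1], [2, 3]]  ->  [[68, 93], [-117, -160]]
... * rho(a) = [[-5, -3], [-3, -2]]  ->  [[-619, -390], [1065, 671]]
... * rho(b^-1) = [[3, -1], [-2, 1]]  ->  [[-1077, 229], [1853, -394]]
... * rho(a) = [[-5, -3], [-3, -2]]  ->  [[4698, 2773], [-8083, -4771]]
... * rho(b) = [[1, 1], [2, 3]]  ->  [[10244, 13017], [-17625, -22396]]
tr = 10244 + -22396 = -12152

-12152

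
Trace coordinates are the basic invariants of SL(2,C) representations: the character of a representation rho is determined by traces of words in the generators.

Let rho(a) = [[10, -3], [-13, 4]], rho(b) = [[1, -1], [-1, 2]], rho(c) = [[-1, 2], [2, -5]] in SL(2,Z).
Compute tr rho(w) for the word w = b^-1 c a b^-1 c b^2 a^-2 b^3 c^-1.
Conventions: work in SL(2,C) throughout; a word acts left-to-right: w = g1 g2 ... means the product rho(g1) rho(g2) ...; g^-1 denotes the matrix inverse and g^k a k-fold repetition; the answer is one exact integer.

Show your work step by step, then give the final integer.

rho(b^-1) = [[2, 1], [1, 1]]
... * rho(c) = [[-1, 2], [2, -5]]  ->  [[0, -1], [1, -3]]
... * rho(a) = [[10, -3], [-13, 4]]  ->  [[13, -4], [49, -15]]
... * rho(b^-1) = [[2, 1], [1, 1]]  ->  [[22, 9], [83, 34]]
... * rho(c) = [[-1, 2], [2, -5]]  ->  [[-4, -1], [-15, -4]]
... * rho(b) = [[1, -1], [-1, 2]]  ->  [[-3, 2], [-11, 7]]
... * rho(b) = [[1, -1], [-1, 2]]  ->  [[-5, 7], [-18, 25]]
... * rho(a^-1) = [[4, 3], [13, 10]]  ->  [[71, 55], [253, 196]]
... * rho(a^-1) = [[4, 3], [13, 10]]  ->  [[999, 763], [3560, 2719]]
... * rho(b) = [[1, -1], [-1, 2]]  ->  [[236, 527], [841, 1878]]
... * rho(b) = [[1, -1], [-1, 2]]  ->  [[-291, 818], [-1037, 2915]]
... * rho(b) = [[1, -1], [-1, 2]]  ->  [[-1109, 1927], [-3952, 6867]]
... * rho(c^-1) = [[-5, -2], [-2, -1]]  ->  [[1691, 291], [6026, 1037]]
tr = 1691 + 1037 = 2728

2728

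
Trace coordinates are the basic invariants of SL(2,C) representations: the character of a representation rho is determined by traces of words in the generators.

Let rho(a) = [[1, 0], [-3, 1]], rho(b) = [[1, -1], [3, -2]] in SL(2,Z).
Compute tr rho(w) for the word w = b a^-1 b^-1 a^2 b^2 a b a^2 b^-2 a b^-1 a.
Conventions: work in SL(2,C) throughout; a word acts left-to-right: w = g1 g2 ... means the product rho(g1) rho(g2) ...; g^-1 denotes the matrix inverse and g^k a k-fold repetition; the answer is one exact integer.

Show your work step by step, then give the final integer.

rho(b) = [[1, -1], [3, -2]]
... * rho(a^-1) = [[1, 0], [3, 1]]  ->  [[-2, -1], [-3, -2]]
... * rho(b^-1) = [[-2, 1], [-3, 1]]  ->  [[7, -3], [12, -5]]
... * rho(a) = [[1, 0], [-3, 1]]  ->  [[16, -3], [27, -5]]
... * rho(a) = [[1, 0], [-3, 1]]  ->  [[25, -3], [42, -5]]
... * rho(b) = [[1, -1], [3, -2]]  ->  [[16, -19], [27, -32]]
... * rho(b) = [[1, -1], [3, -2]]  ->  [[-41, 22], [-69, 37]]
... * rho(a) = [[1, 0], [-3, 1]]  ->  [[-107, 22], [-180, 37]]
... * rho(b) = [[1, -1], [3, -2]]  ->  [[-41, 63], [-69, 106]]
... * rho(a) = [[1, 0], [-3, 1]]  ->  [[-230, 63], [-387, 106]]
... * rho(a) = [[1, 0], [-3, 1]]  ->  [[-419, 63], [-705, 106]]
... * rho(b^-1) = [[-2, 1], [-3, 1]]  ->  [[649, -356], [1092, -599]]
... * rho(b^-1) = [[-2, 1], [-3, 1]]  ->  [[-230, 293], [-387, 493]]
... * rho(a) = [[1, 0], [-3, 1]]  ->  [[-1109, 293], [-1866, 493]]
... * rho(b^-1) = [[-2, 1], [-3, 1]]  ->  [[1339, -816], [2253, -1373]]
... * rho(a) = [[1, 0], [-3, 1]]  ->  [[3787, -816], [6372, -1373]]
tr = 3787 + -1373 = 2414

2414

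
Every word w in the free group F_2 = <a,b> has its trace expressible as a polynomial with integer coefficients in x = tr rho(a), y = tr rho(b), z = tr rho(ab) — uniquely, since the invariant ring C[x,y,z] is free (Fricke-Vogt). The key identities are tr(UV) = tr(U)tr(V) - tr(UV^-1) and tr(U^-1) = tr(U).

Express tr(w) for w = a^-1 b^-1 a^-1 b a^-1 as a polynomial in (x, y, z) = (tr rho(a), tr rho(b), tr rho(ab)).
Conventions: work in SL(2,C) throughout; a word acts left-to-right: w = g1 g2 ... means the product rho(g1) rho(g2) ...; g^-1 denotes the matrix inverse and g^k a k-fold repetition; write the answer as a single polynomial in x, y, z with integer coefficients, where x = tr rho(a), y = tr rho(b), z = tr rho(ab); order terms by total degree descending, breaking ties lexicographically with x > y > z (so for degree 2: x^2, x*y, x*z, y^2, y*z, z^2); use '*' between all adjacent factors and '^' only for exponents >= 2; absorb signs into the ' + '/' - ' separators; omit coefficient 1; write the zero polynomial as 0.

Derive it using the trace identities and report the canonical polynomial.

trace(a^-1) = trace(a) = x
trace(a^-2) = trace(a^-1)*trace(a) - trace(1)  (eliminate a^-1) = x^2 - 2
trace(a b a) = trace(a)*trace(b a) - trace(b)  (reduce the a square) = x*z - y
trace(a b a b) = trace(b a)*trace(b a) - trace(1)  (split on b) = z^2 - 2
trace(b^-1 a b a) = trace(a b a)*trace(b) - trace(a b a b)  (eliminate b^-1) = x*y*z - y^2 - z^2 + 2
trace(a^-1 b^-1 a b) = trace(b^-1 a b)*trace(a) - trace(b^-1 a b a)  (eliminate a^-1) = -x*y*z + x^2 + y^2 + z^2 - 2
trace(b a^-2 b^-1 a) = trace(a^-1 b^-1 a b)*trace(a) - trace(a^-1 b^-1 a b a)  (eliminate a^-1) = -x^2*y*z + x^3 + x*y^2 + x*z^2 - 3*x
trace(a^-1 b^-1 a^-1 b a^-1) = trace(b a^-2 b^-1)*trace(a) - trace(b a^-2 b^-1 a)  (eliminate a^-1) = x^2*y*z - x*y^2 - x*z^2 + x

x^2*y*z - x*y^2 - x*z^2 + x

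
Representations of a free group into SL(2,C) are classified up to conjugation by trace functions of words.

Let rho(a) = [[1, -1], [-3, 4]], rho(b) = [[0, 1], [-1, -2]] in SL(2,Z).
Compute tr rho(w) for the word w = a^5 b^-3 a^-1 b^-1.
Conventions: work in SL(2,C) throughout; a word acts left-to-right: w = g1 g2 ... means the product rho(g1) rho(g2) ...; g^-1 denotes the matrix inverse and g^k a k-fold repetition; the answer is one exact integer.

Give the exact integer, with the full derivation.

-43098

rho(a) = [[1, -1], [-3, 4]]
... * rho(a) = [[1, -1], [-3, 4]]  ->  [[4, -5], [-15, 19]]
... * rho(a) = [[1, -1], [-3, 4]]  ->  [[19, -24], [-72, 91]]
... * rho(a) = [[1, -1], [-3, 4]]  ->  [[91, -115], [-345, 436]]
... * rho(a) = [[1, -1], [-3, 4]]  ->  [[436, -551], [-1653, 2089]]
... * rho(b^-1) = [[-2, -1], [1, 0]]  ->  [[-1423, -436], [5395, 1653]]
... * rho(b^-1) = [[-2, -1], [1, 0]]  ->  [[2410, 1423], [-9137, -5395]]
... * rho(b^-1) = [[-2, -1], [1, 0]]  ->  [[-3397, -2410], [12879, 9137]]
... * rho(a^-1) = [[4, 1], [3, 1]]  ->  [[-20818, -5807], [78927, 22016]]
... * rho(b^-1) = [[-2, -1], [1, 0]]  ->  [[35829, 20818], [-135838, -78927]]
tr = 35829 + -78927 = -43098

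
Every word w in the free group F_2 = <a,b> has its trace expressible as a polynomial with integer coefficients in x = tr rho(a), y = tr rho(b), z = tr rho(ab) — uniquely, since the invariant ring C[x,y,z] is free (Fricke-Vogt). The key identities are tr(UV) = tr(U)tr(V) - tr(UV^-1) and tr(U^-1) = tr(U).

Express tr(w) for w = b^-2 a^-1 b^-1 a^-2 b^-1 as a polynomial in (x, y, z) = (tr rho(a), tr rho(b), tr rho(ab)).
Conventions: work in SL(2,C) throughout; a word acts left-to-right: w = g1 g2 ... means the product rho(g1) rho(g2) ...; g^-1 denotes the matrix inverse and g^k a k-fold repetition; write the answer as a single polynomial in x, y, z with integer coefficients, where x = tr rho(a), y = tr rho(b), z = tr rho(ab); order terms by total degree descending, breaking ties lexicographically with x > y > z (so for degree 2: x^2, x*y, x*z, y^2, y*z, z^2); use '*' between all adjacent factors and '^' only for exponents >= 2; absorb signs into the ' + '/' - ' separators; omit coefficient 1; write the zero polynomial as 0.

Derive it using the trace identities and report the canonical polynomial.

x*y^2*z^2 - x^2*y*z - y^3*z - x*z^2 + 2*y*z + x

tr(b^-1) = tr(b) = y
tr(b^-2) = tr(b^-1) * tr(b) - tr(1) = y^2 - 2
tr(a b^-1) = tr(a) * tr(b) - tr(a b) = x*y - z
tr(b^-2 a) = tr(a b^-1) * tr(b) - tr(a) = x*y^2 - y*z - x
tr(b^-1 a^-1 b^-1) = tr(b^-2) * tr(a) - tr(b^-2 a) = y*z - x
tr(a^2) = tr(a) * tr(a) - tr(1) = x^2 - 2
tr(a^2 b) = tr(a) * tr(b a) - tr(b) = x*z - y
tr(a b^-1 a) = tr(a^2) * tr(b) - tr(a^2 b) = x^2*y - x*z - y
tr(a b a b) = tr(a b) * tr(a b) - tr(1)   [split at repeated a] = z^2 - 2
tr(a b^-1 a b) = tr(a b a) * tr(b) - tr(a b a b) = x*y*z - y^2 - z^2 + 2
tr(b^-1 a b^-1 a) = tr(a b^-1 a) * tr(b) - tr(a b^-1 a b) = x^2*y^2 - 2*x*y*z + z^2 - 2
tr(b^-1 a^-1 b^-1 a) = tr(b^-1 a b^-1) * tr(a) - tr(b^-1 a b^-1 a) = x*y*z - x^2 - z^2 + 2
tr(b^-1 a^-1 b^-1 a^-1) = tr(b^-1 a^-1 b^-1) * tr(a) - tr(b^-1 a^-1 b^-1 a) = z^2 - 2
tr(a^-1 b^-2 a^-1 b^-1) = tr(b^-1 a^-1 b^-1 a^-1) * tr(b) - tr(b^-1 a^-1 b^-1 a^-1 b) = y*z^2 - x*z - y
tr(b^-3) = tr(b^-2) * tr(b) - tr(b^-1) = y^3 - 3*y
tr(b^-3 a) = tr(b^-2 a) * tr(b) - tr(b^-2 a b) = x*y^3 - y^2*z - 2*x*y + z
tr(b^-2 a^-1 b^-1) = tr(b^-3) * tr(a) - tr(b^-3 a) = y^2*z - x*y - z
tr(a^-1 b^-1 a^-2 b^-2) = tr(a^-1 b^-2 a^-1 b^-1) * tr(a) - tr(a^-1 b^-2 a^-1 b^-1 a) = x*y*z^2 - x^2*z - y^2*z + z
tr(a^-3) = tr(a^-2) * tr(a) - tr(a^-1) = x^3 - 3*x
tr(a^-3 b) = tr(b a^-2) * tr(a) - tr(b a^-1) = x^3*y - x^2*z - 2*x*y + z
tr(a^-2 b^-1 a^-1) = tr(a^-3) * tr(b) - tr(a^-3 b) = x^2*z - x*y - z
tr(a^-2 b^-1 a^-1 b) = tr(b^-1 a^-1 b a^-1) * tr(a) - tr(b^-1 a^-1 b) = x^2*y*z - x*y^2 - x*z^2 + x
tr(a^-1 b^-1 a^-2 b^-1) = tr(a^-2 b^-1 a^-1) * tr(b) - tr(a^-2 b^-1 a^-1 b) = x*z^2 - y*z - x
tr(b^-2 a^-1 b^-1 a^-2 b^-1) = tr(a^-1 b^-1 a^-2 b^-2) * tr(b) - tr(a^-1 b^-1 a^-2 b^-1) = x*y^2*z^2 - x^2*y*z - y^3*z - x*z^2 + 2*y*z + x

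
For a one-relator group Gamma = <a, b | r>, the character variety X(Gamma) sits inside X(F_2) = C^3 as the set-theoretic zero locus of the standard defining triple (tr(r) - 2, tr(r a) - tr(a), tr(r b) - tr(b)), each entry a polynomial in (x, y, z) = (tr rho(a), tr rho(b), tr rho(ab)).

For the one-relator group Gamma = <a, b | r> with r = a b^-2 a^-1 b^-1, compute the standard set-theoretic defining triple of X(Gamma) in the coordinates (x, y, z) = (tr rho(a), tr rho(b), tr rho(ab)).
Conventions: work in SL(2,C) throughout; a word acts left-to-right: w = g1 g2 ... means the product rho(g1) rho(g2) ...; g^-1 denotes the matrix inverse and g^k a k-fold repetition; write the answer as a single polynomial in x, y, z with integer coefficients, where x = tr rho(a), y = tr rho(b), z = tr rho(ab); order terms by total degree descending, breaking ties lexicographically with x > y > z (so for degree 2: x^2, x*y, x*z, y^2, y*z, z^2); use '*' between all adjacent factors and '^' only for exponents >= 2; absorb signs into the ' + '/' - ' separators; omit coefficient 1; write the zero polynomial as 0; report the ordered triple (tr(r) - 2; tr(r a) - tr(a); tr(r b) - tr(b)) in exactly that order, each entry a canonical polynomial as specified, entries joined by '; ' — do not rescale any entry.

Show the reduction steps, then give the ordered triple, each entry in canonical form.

x*y^2*z - x^2*y - y*z^2 + y - 2; x^2*y^2*z - x^3*y - x*y*z^2 - y^2*z + 2*x*y - x + z; y^2 - y - 2

trace(b^-1) = trace(b) = y
trace(b^-2) = trace(b^-1) * trace(b) - trace(1)  (eliminate b^-1) = y^2 - 2
trace(a b^-1) = trace(a) * trace(b) - trace(a b)  (eliminate b^-1) = x*y - z
trace(a b a) = trace(a) * trace(b a) - trace(b)  (reduce the a square) = x*z - y
trace(a b a b) = trace(a b) * trace(a b) - trace(1)  (split on a) = z^2 - 2
trace(a b a b^-1) = trace(a b a) * trace(b) - trace(a b a b)  (eliminate b^-1) = x*y*z - y^2 - z^2 + 2
trace(b a b^-2 a) = trace(a b a b^-1) * trace(b) - trace(a b a)  (eliminate b^-1) = x*y^2*z - y^3 - y*z^2 - x*z + 3*y
trace(a b^-2 a^-1 b) = trace(b a b^-2) * trace(a) - trace(b a b^-2 a)  (eliminate a^-1) = -x*y^2*z + x^2*y + y^3 + y*z^2 - 3*y
trace(a b^-2 a^-1 b^-1) = trace(a b^-2 a^-1) * trace(b) - trace(a b^-2 a^-1 b)  (eliminate b^-1) = x*y^2*z - x^2*y - y*z^2 + y
trace(a^2) = trace(a) * trace(a) - trace(1) = x^2 - 2
trace(a b a^2) = trace(a) * trace(b a^2) - trace(b a) = x^2*z - x*y - z
trace(b a b) = trace(b) * trace(a b) - trace(a) = y*z - x
trace(a b a^2 b) = trace(a) * trace(b a b a) - trace(b a b) = x*z^2 - y*z - x
trace(b a^2 b^-1 a) = trace(a b a^2) * trace(b) - trace(a b a^2 b) = x^2*y*z - x*y^2 - x*z^2 + x
trace(a^2 b^-1 a^-1 b) = trace(b a^2 b^-1) * trace(a) - trace(b a^2 b^-1 a) = -x^2*y*z + x^3 + x*y^2 + x*z^2 - 3*x
trace(b^-1 a^-1 b^-1 a^2) = trace(a^2 b^-1 a^-1) * trace(b) - trace(a^2 b^-1 a^-1 b) = x^2*y*z - x^3 - x*z^2 - y*z + 3*x
trace(a b^-2 a^-1 b^-1 a) = trace(b^-1 a^-1 b^-1 a^2) * trace(b) - trace(b^-1 a^-1 b^-1 a^2 b) = x^2*y^2*z - x^3*y - x*y*z^2 - y^2*z + 2*x*y + z
assemble the triple (trace(r) - 2; trace(r a) - x; trace(r b) - y)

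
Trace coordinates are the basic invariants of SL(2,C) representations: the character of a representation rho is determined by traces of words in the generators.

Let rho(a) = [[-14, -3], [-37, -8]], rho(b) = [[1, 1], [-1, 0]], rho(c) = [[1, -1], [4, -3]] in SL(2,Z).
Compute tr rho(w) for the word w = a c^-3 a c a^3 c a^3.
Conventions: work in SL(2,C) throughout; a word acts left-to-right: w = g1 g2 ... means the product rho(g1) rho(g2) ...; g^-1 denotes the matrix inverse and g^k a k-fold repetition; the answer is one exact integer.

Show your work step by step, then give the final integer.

106707468440

rho(a) = [[-14, -3], [-37, -8]]
... * rho(c^-1) = [[-3, 1], [-4, 1]]  ->  [[54, -17], [143, -45]]
... * rho(c^-1) = [[-3, 1], [-4, 1]]  ->  [[-94, 37], [-249, 98]]
... * rho(c^-1) = [[-3, 1], [-4, 1]]  ->  [[134, -57], [355, -151]]
... * rho(a) = [[-14, -3], [-37, -8]]  ->  [[233, 54], [617, 143]]
... * rho(c) = [[1, -1], [4, -3]]  ->  [[449, -395], [1189, -1046]]
... * rho(a) = [[-14, -3], [-37, -8]]  ->  [[8329, 1813], [22056, 4801]]
... * rho(a) = [[-14, -3], [-37, -8]]  ->  [[-183687, -39491], [-486421, -104576]]
... * rho(a) = [[-14, -3], [-37, -8]]  ->  [[4032785, 866989], [10679206, 2295871]]
... * rho(c) = [[1, -1], [4, -3]]  ->  [[7500741, -6633752], [19862690, -17566819]]
... * rho(a) = [[-14, -3], [-37, -8]]  ->  [[140438450, 30567793], [371894643, 80946482]]
... * rho(a) = [[-14, -3], [-37, -8]]  ->  [[-3097146641, -665857694], [-8201544836, -1763255785]]
... * rho(a) = [[-14, -3], [-37, -8]]  ->  [[67996787652, 14618301475], [180062091749, 38710680788]]
tr = 67996787652 + 38710680788 = 106707468440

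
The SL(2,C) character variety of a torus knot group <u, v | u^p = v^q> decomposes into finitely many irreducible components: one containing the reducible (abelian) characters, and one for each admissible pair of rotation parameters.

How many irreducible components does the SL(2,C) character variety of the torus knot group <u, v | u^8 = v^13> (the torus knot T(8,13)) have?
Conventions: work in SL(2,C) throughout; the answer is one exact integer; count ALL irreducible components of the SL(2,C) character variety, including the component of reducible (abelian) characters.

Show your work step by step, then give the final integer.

43

In the torus knot group T(8,13), u^8 = v^13 is central, so an irreducible representation sends it to +I or -I (Schur).
This locks tr(u) to 2*cos(pi*alpha/8), alpha in 1..7, and tr(v) to 2*cos(pi*beta/13), beta in 1..12, on each component of irreducible characters.
Consistency of u^8 = (-1)^alpha I with v^13 = (-1)^beta I forces alpha = beta (mod 2).
count pairs: odd alpha (4 choices) x odd beta (6), plus even alpha (3) x even beta (6): 4*6 + 3*6 = 42.
components with irreducible characters: 42; plus the single component of reducible (abelian) characters: total 43.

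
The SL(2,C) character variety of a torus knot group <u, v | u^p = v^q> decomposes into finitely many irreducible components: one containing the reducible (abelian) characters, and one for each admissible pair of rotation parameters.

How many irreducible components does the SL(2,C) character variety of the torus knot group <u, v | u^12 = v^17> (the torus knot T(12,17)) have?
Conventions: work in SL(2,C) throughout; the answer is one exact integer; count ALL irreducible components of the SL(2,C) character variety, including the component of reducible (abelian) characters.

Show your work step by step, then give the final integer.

89

Gamma = < u, v | u^12 = v^17 > (torus knot T(12,17)); the central element u^12 = v^17 acts as +I or -I in any irreducible SL(2,C) representation.
This locks tr(u) to 2*cos(pi*alpha/12), alpha in 1..11, and tr(v) to 2*cos(pi*beta/17), beta in 1..16, on each component of irreducible characters.
u^12 = (-1)^alpha I and v^17 = (-1)^beta I must agree, so alpha and beta have equal parity.
count pairs: odd alpha (6 choices) x odd beta (8), plus even alpha (5) x even beta (8): 6*8 + 5*8 = 88.
components with irreducible characters: 88; plus the single component of reducible (abelian) characters: total 89.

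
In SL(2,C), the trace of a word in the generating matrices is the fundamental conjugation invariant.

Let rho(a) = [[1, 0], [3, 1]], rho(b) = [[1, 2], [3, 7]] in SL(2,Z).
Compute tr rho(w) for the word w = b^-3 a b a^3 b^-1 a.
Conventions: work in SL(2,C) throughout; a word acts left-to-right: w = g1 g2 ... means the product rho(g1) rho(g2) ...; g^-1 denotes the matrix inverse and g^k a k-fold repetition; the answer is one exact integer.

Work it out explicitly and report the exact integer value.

-13282

rho(b^-1) = [[7, -2], [-3, 1]]
... * rho(b^-1) = [[7, -2], [-3, 1]]  ->  [[55, -16], [-24, 7]]
... * rho(b^-1) = [[7, -2], [-3, 1]]  ->  [[433, -126], [-189, 55]]
... * rho(a) = [[1, 0], [3, 1]]  ->  [[55, -126], [-24, 55]]
... * rho(b) = [[1, 2], [3, 7]]  ->  [[-323, -772], [141, 337]]
... * rho(a) = [[1, 0], [3, 1]]  ->  [[-2639, -772], [1152, 337]]
... * rho(a) = [[1, 0], [3, 1]]  ->  [[-4955, -772], [2163, 337]]
... * rho(a) = [[1, 0], [3, 1]]  ->  [[-7271, -772], [3174, 337]]
... * rho(b^-1) = [[7, -2], [-3, 1]]  ->  [[-48581, 13770], [21207, -6011]]
... * rho(a) = [[1, 0], [3, 1]]  ->  [[-7271, 13770], [3174, -6011]]
tr = -7271 + -6011 = -13282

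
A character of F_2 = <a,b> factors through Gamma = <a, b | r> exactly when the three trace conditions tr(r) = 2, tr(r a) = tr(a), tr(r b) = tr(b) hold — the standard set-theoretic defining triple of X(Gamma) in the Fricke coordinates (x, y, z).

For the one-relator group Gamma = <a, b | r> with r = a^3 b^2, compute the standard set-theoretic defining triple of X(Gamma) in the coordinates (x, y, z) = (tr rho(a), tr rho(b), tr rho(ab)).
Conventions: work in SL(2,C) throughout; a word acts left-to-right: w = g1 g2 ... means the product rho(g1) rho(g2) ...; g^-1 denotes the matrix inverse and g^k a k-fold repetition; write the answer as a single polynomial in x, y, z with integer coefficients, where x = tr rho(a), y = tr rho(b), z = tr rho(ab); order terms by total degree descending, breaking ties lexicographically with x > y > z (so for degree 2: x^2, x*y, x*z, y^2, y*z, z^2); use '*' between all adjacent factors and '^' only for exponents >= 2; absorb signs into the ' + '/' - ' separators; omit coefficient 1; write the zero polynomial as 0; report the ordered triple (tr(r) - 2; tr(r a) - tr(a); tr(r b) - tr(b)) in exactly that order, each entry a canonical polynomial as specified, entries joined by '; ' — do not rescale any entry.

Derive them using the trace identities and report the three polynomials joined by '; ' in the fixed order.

x^2*y*z - x^3 - x*y^2 - y*z + 3*x - 2; x^3*y*z - x^4 - x^2*y^2 - 2*x*y*z + 4*x^2 + y^2 - x - 2; x^2*y^2*z - x^3*y - x*y^3 - x^2*z - y^2*z + 4*x*y - y + z

trace(b^2 a) = trace(b)*trace(a b) - trace(a) = y*z - x
trace(b^2) = trace(b)*trace(b) - trace(1) = y^2 - 2
apply: trace(b^2 a^2) = trace(a)*trace(b^2 a) - trace(b^2) = x*y*z - x^2 - y^2 + 2
trace(a^3 b^2) = trace(a)*trace(b^2 a^2) - trace(b^2 a) = x^2*y*z - x^3 - x*y^2 - y*z + 3*x
trace(a^3 b^2 a) = trace(a)*trace(b^2 a^3) - trace(b^2 a^2)  (reduce the a square) = x^3*y*z - x^4 - x^2*y^2 - 2*x*y*z + 4*x^2 + y^2 - 2
trace(a b a) = trace(a)*trace(b a) - trace(b) = x*z - y
use: trace(a^3 b) = trace(a)*trace(a b a) - trace(a b) = x^2*z - x*y - z
use: trace(a^3 b^3) = trace(b)*trace(a^3 b^2) - trace(a^3 b) = x^2*y^2*z - x^3*y - x*y^3 - x^2*z - y^2*z + 4*x*y + z
assemble the triple (trace(r) - 2; trace(r a) - x; trace(r b) - y)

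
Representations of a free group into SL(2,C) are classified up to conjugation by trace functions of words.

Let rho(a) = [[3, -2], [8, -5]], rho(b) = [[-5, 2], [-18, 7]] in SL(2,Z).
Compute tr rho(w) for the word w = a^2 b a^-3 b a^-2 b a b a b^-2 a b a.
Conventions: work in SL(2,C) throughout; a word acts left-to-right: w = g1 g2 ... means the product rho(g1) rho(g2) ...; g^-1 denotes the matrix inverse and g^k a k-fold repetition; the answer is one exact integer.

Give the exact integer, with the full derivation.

rho(a) = [[3, -2], [8, -5]]
... * rho(a) = [[3, -2], [8, -5]]  ->  [[-7, 4], [-16, 9]]
... * rho(b) = [[-5, 2], [-18, 7]]  ->  [[-37, 14], [-82, 31]]
... * rho(a^-1) = [[-5, 2], [-8, 3]]  ->  [[73, -32], [162, -71]]
... * rho(a^-1) = [[-5, 2], [-8, 3]]  ->  [[-109, 50], [-242, 111]]
... * rho(a^-1) = [[-5, 2], [-8, 3]]  ->  [[145, -68], [322, -151]]
... * rho(b) = [[-5, 2], [-18, 7]]  ->  [[499, -186], [1108, -413]]
... * rho(a^-1) = [[-5, 2], [-8, 3]]  ->  [[-1007, 440], [-2236, 977]]
... * rho(a^-1) = [[-5, 2], [-8, 3]]  ->  [[1515, -694], [3364, -1541]]
... * rho(b) = [[-5, 2], [-18, 7]]  ->  [[4917, -1828], [10918, -4059]]
... * rho(a) = [[3, -2], [8, -5]]  ->  [[127, -694], [282, -1541]]
... * rho(b) = [[-5, 2], [-18, 7]]  ->  [[11857, -4604], [26328, -10223]]
... * rho(a) = [[3, -2], [8, -5]]  ->  [[-1261, -694], [-2800, -1541]]
... * rho(b^-1) = [[7, -2], [18, -5]]  ->  [[-21319, 5992], [-47338, 13305]]
... * rho(b^-1) = [[7, -2], [18, -5]]  ->  [[-41377, 12678], [-91876, 28151]]
... * rho(a) = [[3, -2], [8, -5]]  ->  [[-22707, 19364], [-50420, 42997]]
... * rho(b) = [[-5, 2], [-18, 7]]  ->  [[-235017, 90134], [-521846, 200139]]
... * rho(a) = [[3, -2], [8, -5]]  ->  [[16021, 19364], [35574, 42997]]
tr = 16021 + 42997 = 59018

59018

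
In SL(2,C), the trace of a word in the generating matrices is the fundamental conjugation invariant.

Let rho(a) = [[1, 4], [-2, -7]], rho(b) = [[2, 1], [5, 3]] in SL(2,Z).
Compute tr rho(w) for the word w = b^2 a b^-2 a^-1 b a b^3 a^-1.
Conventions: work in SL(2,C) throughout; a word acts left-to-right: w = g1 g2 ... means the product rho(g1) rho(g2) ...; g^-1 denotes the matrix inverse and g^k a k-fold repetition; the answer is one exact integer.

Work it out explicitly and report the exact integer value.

rho(b) = [[2, 1], [5, 3]]
... * rho(b) = [[2, 1], [5, 3]]  ->  [[9, 5], [25, 14]]
... * rho(a) = [[1, 4], [-2, -7]]  ->  [[-1, 1], [-3, 2]]
... * rho(b^-1) = [[3, -1], [-5, 2]]  ->  [[-8, 3], [-19, 7]]
... * rho(b^-1) = [[3, -1], [-5, 2]]  ->  [[-39, 14], [-92, 33]]
... * rho(a^-1) = [[-7, -4], [2, 1]]  ->  [[301, 170], [710, 401]]
... * rho(b) = [[2, 1], [5, 3]]  ->  [[1452, 811], [3425, 1913]]
... * rho(a) = [[1, 4], [-2, -7]]  ->  [[-170, 131], [-401, 309]]
... * rho(b) = [[2, 1], [5, 3]]  ->  [[315, 223], [743, 526]]
... * rho(b) = [[2, 1], [5, 3]]  ->  [[1745, 984], [4116, 2321]]
... * rho(b) = [[2, 1], [5, 3]]  ->  [[8410, 4697], [19837, 11079]]
... * rho(a^-1) = [[-7, -4], [2, 1]]  ->  [[-49476, -28943], [-116701, -68269]]
tr = -49476 + -68269 = -117745

-117745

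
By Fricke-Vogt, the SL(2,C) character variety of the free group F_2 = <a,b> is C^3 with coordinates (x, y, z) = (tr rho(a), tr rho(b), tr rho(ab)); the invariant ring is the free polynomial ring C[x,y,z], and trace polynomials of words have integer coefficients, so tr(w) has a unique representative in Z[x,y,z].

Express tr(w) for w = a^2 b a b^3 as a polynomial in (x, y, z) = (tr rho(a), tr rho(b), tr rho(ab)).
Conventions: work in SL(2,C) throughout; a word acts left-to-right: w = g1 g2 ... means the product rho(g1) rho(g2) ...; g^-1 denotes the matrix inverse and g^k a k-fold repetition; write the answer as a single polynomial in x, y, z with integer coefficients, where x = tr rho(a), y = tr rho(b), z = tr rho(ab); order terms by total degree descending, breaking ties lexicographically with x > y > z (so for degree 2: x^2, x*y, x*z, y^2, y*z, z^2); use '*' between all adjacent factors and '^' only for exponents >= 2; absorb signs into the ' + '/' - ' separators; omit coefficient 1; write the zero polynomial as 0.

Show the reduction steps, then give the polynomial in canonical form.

x*y^2*z^2 - x^2*y*z - y^3*z - x*z^2 + 2*y*z + x

next, trace(a b a b) = trace(a b) trace(a b) - trace(1) = z^2 - 2
trace(a b a) = trace(a) trace(b a) - trace(b) = x*z - y
next, trace(b a b a b) = trace(b) trace(a b a b) - trace(a b a) = y*z^2 - x*z - y
next, trace(b a b^3 a) = trace(b) trace(b a b a b) - trace(b a b a) = y^2*z^2 - x*y*z - y^2 - z^2 + 2
and trace(a b^2) = trace(b) trace(a b) - trace(a) = y*z - x
next, trace(b^2 a b) = trace(b) trace(a b^2) - trace(a b) = y^2*z - x*y - z
and trace(b a b^3) = trace(b) trace(b^2 a b) - trace(b^2 a) = y^3*z - x*y^2 - 2*y*z + x
trace(a^2 b a b^3) = trace(a) trace(b a b^3 a) - trace(b a b^3) = x*y^2*z^2 - x^2*y*z - y^3*z - x*z^2 + 2*y*z + x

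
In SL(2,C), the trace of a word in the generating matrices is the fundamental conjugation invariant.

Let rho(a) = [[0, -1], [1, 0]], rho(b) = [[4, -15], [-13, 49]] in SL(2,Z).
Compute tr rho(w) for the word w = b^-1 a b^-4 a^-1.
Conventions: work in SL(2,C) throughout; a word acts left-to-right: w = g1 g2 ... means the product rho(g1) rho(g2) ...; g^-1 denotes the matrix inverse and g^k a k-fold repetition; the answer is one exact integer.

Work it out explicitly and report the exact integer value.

-446366

rho(b^-1) = [[49, 15], [13, 4]]
... * rho(a) = [[0, -1], [1, 0]]  ->  [[15, -49], [4, -13]]
... * rho(b^-1) = [[49, 15], [13, 4]]  ->  [[98, 29], [27, 8]]
... * rho(b^-1) = [[49, 15], [13, 4]]  ->  [[5179, 1586], [1427, 437]]
... * rho(b^-1) = [[49, 15], [13, 4]]  ->  [[274389, 84029], [75604, 23153]]
... * rho(b^-1) = [[49, 15], [13, 4]]  ->  [[14537438, 4451951], [4005585, 1226672]]
... * rho(a^-1) = [[0, 1], [-1, 0]]  ->  [[-4451951, 14537438], [-1226672, 4005585]]
tr = -4451951 + 4005585 = -446366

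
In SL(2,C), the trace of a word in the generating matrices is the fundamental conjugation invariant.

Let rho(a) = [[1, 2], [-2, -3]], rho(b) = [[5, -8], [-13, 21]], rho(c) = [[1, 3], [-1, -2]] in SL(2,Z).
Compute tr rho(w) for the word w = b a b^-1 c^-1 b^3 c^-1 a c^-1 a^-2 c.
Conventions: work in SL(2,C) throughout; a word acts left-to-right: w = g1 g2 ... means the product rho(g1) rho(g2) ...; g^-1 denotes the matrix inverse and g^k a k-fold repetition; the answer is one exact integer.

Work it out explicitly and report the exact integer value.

-1092239138

rho(b) = [[5, -8], [-13, 21]]
... * rho(a) = [[1, 2], [-2, -3]]  ->  [[21, 34], [-55, -89]]
... * rho(b^-1) = [[21, 8], [13, 5]]  ->  [[883, 338], [-2312, -885]]
... * rho(c^-1) = [[-2, -3], [1, 1]]  ->  [[-1428, -2311], [3739, 6051]]
... * rho(b) = [[5, -8], [-13, 21]]  ->  [[22903, -37107], [-59968, 97159]]
... * rho(b) = [[5, -8], [-13, 21]]  ->  [[596906, -962471], [-1562907, 2520083]]
... * rho(b) = [[5, -8], [-13, 21]]  ->  [[15496653, -24987139], [-40575614, 65424999]]
... * rho(c^-1) = [[-2, -3], [1, 1]]  ->  [[-55980445, -71477098], [146576227, 187151841]]
... * rho(a) = [[1, 2], [-2, -3]]  ->  [[86973751, 102470404], [-227727455, -268303069]]
... * rho(c^-1) = [[-2, -3], [1, 1]]  ->  [[-71477098, -158450849], [187151841, 414879296]]
... * rho(a^-1) = [[-3, -2], [2, 1]]  ->  [[-102470404, -15496653], [268303069, 40575614]]
... * rho(a^-1) = [[-3, -2], [2, 1]]  ->  [[276417906, 189444155], [-723757979, -496030524]]
... * rho(c) = [[1, 3], [-1, -2]]  ->  [[86973751, 450365408], [-227727455, -1179212889]]
tr = 86973751 + -1179212889 = -1092239138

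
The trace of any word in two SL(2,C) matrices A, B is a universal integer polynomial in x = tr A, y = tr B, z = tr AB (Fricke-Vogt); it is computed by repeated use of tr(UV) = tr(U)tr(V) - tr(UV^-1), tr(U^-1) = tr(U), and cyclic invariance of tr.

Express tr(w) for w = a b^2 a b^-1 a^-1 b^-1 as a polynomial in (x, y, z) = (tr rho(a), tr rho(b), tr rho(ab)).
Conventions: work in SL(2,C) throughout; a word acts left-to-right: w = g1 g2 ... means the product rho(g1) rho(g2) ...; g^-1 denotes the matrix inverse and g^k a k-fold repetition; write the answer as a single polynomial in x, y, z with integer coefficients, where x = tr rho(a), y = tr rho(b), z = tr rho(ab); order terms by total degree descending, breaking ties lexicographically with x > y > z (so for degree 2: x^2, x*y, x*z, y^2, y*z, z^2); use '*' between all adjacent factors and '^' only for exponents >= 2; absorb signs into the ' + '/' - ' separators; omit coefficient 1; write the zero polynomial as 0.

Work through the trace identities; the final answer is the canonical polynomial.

x*y^2*z^2 - 2*x^2*y*z - y^3*z - y*z^3 + x^3 + x*y^2 + x*z^2 + 4*y*z - 3*x

trace(a^2 b) = trace(a) * trace(b a) - trace(b) = x*z - y
trace(a^2) = trace(a) * trace(a) - trace(1) = x^2 - 2
trace(a b^2 a) = trace(b) * trace(a^2 b) - trace(a^2) = x*y*z - x^2 - y^2 + 2
trace(a b a b) = trace(b a) * trace(b a) - trace(1) = z^2 - 2
trace(b a b^2 a) = trace(b) * trace(a b a b) - trace(a b a) = y*z^2 - x*z - y
trace(a b^2) = trace(b) * trace(a b) - trace(a) = y*z - x
trace(b a b^2) = trace(b) * trace(a b^2) - trace(a b) = y^2*z - x*y - z
trace(a b a b^2 a) = trace(a) * trace(b a b^2 a) - trace(b a b^2) = x*y*z^2 - x^2*z - y^2*z + z
trace(a b a b a b) = trace(b a) * trace(b a b a) - trace(b^-1 a^-1) = z^3 - 3*z
trace(a b a b a) = trace(a) * trace(b a b a) - trace(b a b) = x*z^2 - y*z - x
trace(a b a b^2 a b) = trace(b) * trace(a b a b a b) - trace(a b a b a) = y*z^3 - x*z^2 - 2*y*z + x
trace(b a b^2 a b^-1 a) = trace(a b a b^2 a) * trace(b) - trace(a b a b^2 a b) = x*y^2*z^2 - x^2*y*z - y^3*z - y*z^3 + x*z^2 + 3*y*z - x
trace(a b^2 a b^-1 a^-1 b) = trace(b a b^2 a b^-1) * trace(a) - trace(b a b^2 a b^-1 a) = -x*y^2*z^2 + 2*x^2*y*z + y^3*z + y*z^3 - x^3 - x*y^2 - x*z^2 - 3*y*z + 3*x
trace(a b^2 a b^-1 a^-1 b^-1) = trace(a b^2 a b^-1 a^-1) * trace(b) - trace(a b^2 a b^-1 a^-1 b) = x*y^2*z^2 - 2*x^2*y*z - y^3*z - y*z^3 + x^3 + x*y^2 + x*z^2 + 4*y*z - 3*x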